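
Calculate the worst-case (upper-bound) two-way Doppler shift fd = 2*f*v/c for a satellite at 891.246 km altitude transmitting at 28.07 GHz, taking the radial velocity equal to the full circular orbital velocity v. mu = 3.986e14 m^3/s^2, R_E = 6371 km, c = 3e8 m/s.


r = 7.262246e+06 m
v = sqrt(mu/r) = 7408.5492 m/s (worst-case radial velocity)
f = 28.07 GHz = 2.807e+10 Hz
fd = 2*f*v/c = 2*2.807e+10*7408.5492/3.0e+08
fd = 1.3863865e+06 Hz

1.3864e+06 Hz


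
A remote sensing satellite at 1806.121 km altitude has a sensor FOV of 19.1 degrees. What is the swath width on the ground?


FOV = 19.1 deg = 0.3333579 rad
swath = 2 * alt * tan(FOV/2) = 2 * 1806.121 * tan(0.1666789)
swath = 2 * 1806.121 * 0.1682398
swath = 607.7230 km

607.7230 km


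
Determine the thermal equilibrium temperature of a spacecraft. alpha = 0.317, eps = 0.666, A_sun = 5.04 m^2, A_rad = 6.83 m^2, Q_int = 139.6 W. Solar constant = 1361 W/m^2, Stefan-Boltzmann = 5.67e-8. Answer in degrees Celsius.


Numerator = alpha*S*A_sun + Q_int = 0.317*1361*5.04 + 139.6 = 2314.0425 W
Denominator = eps*sigma*A_rad = 0.666*5.67e-8*6.83 = 2.5791583e-07 W/K^4
T^4 = 8.9720841e+09 K^4
T = 307.7679 K = 34.6179 C

34.6179 degrees Celsius


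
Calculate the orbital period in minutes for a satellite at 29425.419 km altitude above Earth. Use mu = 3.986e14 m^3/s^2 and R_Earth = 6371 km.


r = 35796.4190 km = 3.5796419e+07 m
T = 2*pi*sqrt(r^3/mu) = 2*pi*sqrt(4.5868945e+22 / 3.986e14)
T = 67401.6604 s = 1123.3610 min

1123.3610 minutes


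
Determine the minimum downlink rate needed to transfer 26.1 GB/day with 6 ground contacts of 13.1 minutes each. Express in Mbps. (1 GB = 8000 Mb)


total contact time = 6 * 13.1 * 60 = 4716.0000 s
data = 26.1 GB = 208800.0000 Mb
rate = 208800.0000 / 4716.0000 = 44.2748 Mbps

44.2748 Mbps


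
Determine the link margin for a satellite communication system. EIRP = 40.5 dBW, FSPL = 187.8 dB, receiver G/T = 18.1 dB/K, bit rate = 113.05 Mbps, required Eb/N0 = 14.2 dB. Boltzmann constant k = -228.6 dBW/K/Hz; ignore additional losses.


C/N0 = EIRP - FSPL + G/T - k = 40.5 - 187.8 + 18.1 - (-228.6)
C/N0 = 99.4000 dB-Hz
R_b = 113.05 Mbps = 1.1305e+08 bps -> 10*log10(R_b) = 80.5327 dB-Hz
Eb/N0 = C/N0 - 10*log10(R_b) = 99.4000 - 80.5327 = 18.8673 dB
Margin = Eb/N0 - Eb/N0_req = 18.8673 - 14.2 = 4.6673 dB (link closes)

4.6673 dB


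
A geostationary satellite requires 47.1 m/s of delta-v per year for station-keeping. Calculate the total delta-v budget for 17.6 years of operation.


dV = rate * years = 47.1 * 17.6
dV = 828.9600 m/s

828.9600 m/s


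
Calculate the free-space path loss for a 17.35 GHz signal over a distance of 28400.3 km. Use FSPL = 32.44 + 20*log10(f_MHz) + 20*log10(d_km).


f = 17.35 GHz = 17350.0000 MHz
d = 28400.3 km
FSPL = 32.44 + 20*log10(17350.0000) + 20*log10(28400.3)
FSPL = 32.44 + 84.7860 + 89.0665
FSPL = 206.2924 dB

206.2924 dB


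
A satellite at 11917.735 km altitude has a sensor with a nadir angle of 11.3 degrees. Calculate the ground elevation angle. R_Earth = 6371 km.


r = R_E + alt = 18288.7350 km
Law of sines in the satellite / Earth-center / ground-point triangle:
  sin(nadir)/R_E = sin(90 + el)/r  =>  cos(el) = (r/R_E)*sin(nadir)
cos(el) = (18288.7350 / 6371.0000) * sin(11.3 deg) = 0.5624874
el = arccos(0.5624874) = 55.7720 deg
(Earth-central angle = 90 - nadir - el = 22.9280 deg)

55.7720 degrees


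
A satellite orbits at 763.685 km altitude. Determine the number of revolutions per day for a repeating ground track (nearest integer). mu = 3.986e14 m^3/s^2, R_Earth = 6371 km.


r = 7.134685e+06 m
T = 2*pi*sqrt(r^3/mu) = 5997.5438 s = 99.9591 min
revs/day = 1440 / 99.9591 = 14.4059
Rounded: 14 revolutions per day

14 revolutions per day


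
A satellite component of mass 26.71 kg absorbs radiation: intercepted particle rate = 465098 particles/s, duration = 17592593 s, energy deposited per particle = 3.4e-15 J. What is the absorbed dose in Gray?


Total energy deposited = rate * time * E_per
  = 465098 * 17592593 * 3.4e-15 = 0.02781975 J
Dose = E_total / mass = 0.02781975 / 26.71
Dose = 0.001041548 Gy

0.0010 Gy


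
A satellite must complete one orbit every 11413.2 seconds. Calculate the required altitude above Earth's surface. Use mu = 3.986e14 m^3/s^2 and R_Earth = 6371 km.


T = 11413.2 s
r = (mu*T^2/(4*pi^2))^(1/3) = (3.986e14 * 11413.2^2 / (4*pi^2))^(1/3)
r = 1.0956306e+07 m = 10956.3056 km
alt = r - R_E = 10956.3056 - 6371 = 4585.3056 km

4585.3056 km


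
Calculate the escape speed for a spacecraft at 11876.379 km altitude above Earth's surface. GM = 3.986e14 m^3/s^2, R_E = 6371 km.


r = 6371.0 + 11876.379 = 18247.3790 km = 1.8247379e+07 m
v_esc = sqrt(2*mu/r) = sqrt(2*3.986e14 / 1.8247379e+07)
v_esc = 6609.7251 m/s = 6.6097 km/s

6.6097 km/s


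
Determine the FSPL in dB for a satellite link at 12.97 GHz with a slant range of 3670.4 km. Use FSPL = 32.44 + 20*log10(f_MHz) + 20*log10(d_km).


f = 12.97 GHz = 12970.0000 MHz
d = 3670.4 km
FSPL = 32.44 + 20*log10(12970.0000) + 20*log10(3670.4)
FSPL = 32.44 + 82.2588 + 71.2943
FSPL = 185.9931 dB

185.9931 dB


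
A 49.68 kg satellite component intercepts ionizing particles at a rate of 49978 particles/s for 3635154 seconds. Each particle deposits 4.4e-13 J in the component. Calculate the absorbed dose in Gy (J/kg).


Total energy deposited = rate * time * E_per
  = 49978 * 3635154 * 4.4e-13 = 0.0799382 J
Dose = E_total / mass = 0.0799382 / 49.68
Dose = 0.001609062 Gy

0.0016 Gy


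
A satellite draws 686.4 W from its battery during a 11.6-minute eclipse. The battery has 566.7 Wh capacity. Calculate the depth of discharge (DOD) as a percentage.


E_used = P * t / 60 = 686.4 * 11.6 / 60 = 132.7040 Wh
DOD = E_used / E_total * 100 = 132.7040 / 566.7 * 100
DOD = 23.4170 %

23.4170 %


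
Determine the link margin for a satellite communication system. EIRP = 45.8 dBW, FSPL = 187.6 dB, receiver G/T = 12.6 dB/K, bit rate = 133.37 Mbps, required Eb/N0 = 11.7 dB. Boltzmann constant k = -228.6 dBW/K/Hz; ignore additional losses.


C/N0 = EIRP - FSPL + G/T - k = 45.8 - 187.6 + 12.6 - (-228.6)
C/N0 = 99.4000 dB-Hz
R_b = 133.37 Mbps = 1.3337e+08 bps -> 10*log10(R_b) = 81.2506 dB-Hz
Eb/N0 = C/N0 - 10*log10(R_b) = 99.4000 - 81.2506 = 18.1494 dB
Margin = Eb/N0 - Eb/N0_req = 18.1494 - 11.7 = 6.4494 dB (link closes)

6.4494 dB


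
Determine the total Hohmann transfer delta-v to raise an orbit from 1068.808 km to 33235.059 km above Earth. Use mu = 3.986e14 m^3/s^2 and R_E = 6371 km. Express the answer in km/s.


r1 = 7439.8080 km = 7.439808e+06 m
r2 = 39606.0590 km = 3.9606059e+07 m
dv1 = sqrt(mu/r1)*(sqrt(2*r2/(r1+r2)) - 1) = 2178.1891 m/s
dv2 = sqrt(mu/r2)*(1 - sqrt(2*r1/(r1+r2))) = 1388.2837 m/s
total dv = |dv1| + |dv2| = 2178.1891 + 1388.2837 = 3566.4729 m/s = 3.5665 km/s

3.5665 km/s


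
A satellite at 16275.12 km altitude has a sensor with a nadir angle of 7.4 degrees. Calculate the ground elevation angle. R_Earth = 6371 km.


r = R_E + alt = 22646.1200 km
Law of sines in the satellite / Earth-center / ground-point triangle:
  sin(nadir)/R_E = sin(90 + el)/r  =>  cos(el) = (r/R_E)*sin(nadir)
cos(el) = (22646.1200 / 6371.0000) * sin(7.4 deg) = 0.457812
el = arccos(0.457812) = 62.7540 deg
(Earth-central angle = 90 - nadir - el = 19.8460 deg)

62.7540 degrees


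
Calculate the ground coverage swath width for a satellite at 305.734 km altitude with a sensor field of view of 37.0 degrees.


FOV = 37.0 deg = 0.6457718 rad
swath = 2 * alt * tan(FOV/2) = 2 * 305.734 * tan(0.3228859)
swath = 2 * 305.734 * 0.3345953
swath = 204.5943 km

204.5943 km


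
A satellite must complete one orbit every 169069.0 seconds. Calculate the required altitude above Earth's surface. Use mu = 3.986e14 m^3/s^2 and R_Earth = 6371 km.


T = 169069.0 s
r = (mu*T^2/(4*pi^2))^(1/3) = (3.986e14 * 169069.0^2 / (4*pi^2))^(1/3)
r = 6.608484e+07 m = 66084.8398 km
alt = r - R_E = 66084.8398 - 6371 = 59713.8398 km

59713.8398 km


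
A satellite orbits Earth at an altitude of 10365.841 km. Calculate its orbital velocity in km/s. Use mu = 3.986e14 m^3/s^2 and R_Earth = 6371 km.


r = R_E + alt = 6371.0 + 10365.841 = 16736.8410 km = 1.6736841e+07 m
v = sqrt(mu/r) = sqrt(3.986e14 / 1.6736841e+07) = 4880.1357 m/s = 4.8801 km/s

4.8801 km/s


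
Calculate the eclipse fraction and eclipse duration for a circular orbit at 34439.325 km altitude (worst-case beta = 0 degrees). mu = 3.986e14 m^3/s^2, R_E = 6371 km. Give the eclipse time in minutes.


r = 40810.3250 km
T = 1367.4613 min
Eclipse fraction = arcsin(R_E/r)/pi = arcsin(6371.0000/40810.3250)/pi
= arcsin(0.1561125)/pi = 0.04989623
Eclipse duration = 0.04989623 * 1367.4613 = 68.2312 min

68.2312 minutes


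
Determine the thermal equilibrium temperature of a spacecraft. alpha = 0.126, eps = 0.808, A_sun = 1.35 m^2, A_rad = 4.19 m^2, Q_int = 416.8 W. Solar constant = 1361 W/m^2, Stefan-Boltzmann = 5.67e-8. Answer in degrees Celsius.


Numerator = alpha*S*A_sun + Q_int = 0.126*1361*1.35 + 416.8 = 648.3061 W
Denominator = eps*sigma*A_rad = 0.808*5.67e-8*4.19 = 1.9195898e-07 W/K^4
T^4 = 3.3773157e+09 K^4
T = 241.0699 K = -32.0801 C

-32.0801 degrees Celsius


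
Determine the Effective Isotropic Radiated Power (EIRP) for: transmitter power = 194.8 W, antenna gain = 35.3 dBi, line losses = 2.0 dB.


Pt = 194.8 W = 22.8959 dBW
EIRP = Pt_dBW + Gt - losses = 22.8959 + 35.3 - 2.0 = 56.1959 dBW

56.1959 dBW


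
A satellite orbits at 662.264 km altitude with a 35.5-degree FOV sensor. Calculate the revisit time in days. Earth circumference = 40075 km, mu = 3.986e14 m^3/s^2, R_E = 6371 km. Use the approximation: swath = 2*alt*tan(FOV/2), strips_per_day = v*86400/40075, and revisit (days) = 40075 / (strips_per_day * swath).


swath = 2*662.264*tan(0.3097959) = 423.9848 km
v = sqrt(mu/r) = 7528.1833 m/s = 7.5282 km/s
strips/day = v*86400/40075 = 7.5282*86400/40075 = 16.2304
coverage/day = strips * swath = 16.2304 * 423.9848 = 6881.4608 km
revisit = 40075 / 6881.4608 = 5.8236 days

5.8236 days


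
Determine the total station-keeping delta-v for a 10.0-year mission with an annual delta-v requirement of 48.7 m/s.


dV = rate * years = 48.7 * 10.0
dV = 487.0000 m/s

487.0000 m/s


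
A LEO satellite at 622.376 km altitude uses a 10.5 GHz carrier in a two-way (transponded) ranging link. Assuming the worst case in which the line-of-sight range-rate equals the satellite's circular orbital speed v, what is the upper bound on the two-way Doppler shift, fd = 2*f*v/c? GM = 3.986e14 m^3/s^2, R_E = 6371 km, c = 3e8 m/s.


r = 6.993376e+06 m
v = sqrt(mu/r) = 7549.6220 m/s (worst-case radial velocity)
f = 10.5 GHz = 1.05e+10 Hz
fd = 2*f*v/c = 2*1.05e+10*7549.6220/3.0e+08
fd = 528473.5402 Hz

528473.5402 Hz


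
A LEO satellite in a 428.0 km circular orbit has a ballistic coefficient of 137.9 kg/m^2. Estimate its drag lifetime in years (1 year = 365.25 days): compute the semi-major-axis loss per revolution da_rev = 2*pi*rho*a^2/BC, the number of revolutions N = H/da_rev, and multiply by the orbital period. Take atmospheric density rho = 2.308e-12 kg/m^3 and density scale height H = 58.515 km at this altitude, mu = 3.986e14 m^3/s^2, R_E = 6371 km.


a = R_E + alt = 6799.0000 km = 6.799e+06 m
da_rev = 2*pi*rho*a^2/BC = 2*pi*2.308e-12*(6.799e+06)^2/137.9 = 4.861178 m per revolution
N = H/da_rev = 58515.0000 m / 4.861178 m = 12037.2068 revolutions
P = 2*pi*sqrt(a^3/mu) = 5579.2880 s
lifetime = N*P = 12037.2068 * 5579.2880 = 6.7159044e+07 s = 777.3037 days
years = 777.3037 / 365.25 = 2.1281 years

2.1281 years


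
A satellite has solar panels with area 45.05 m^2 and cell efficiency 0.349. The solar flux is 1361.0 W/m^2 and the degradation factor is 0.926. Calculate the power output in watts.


P = area * eta * S * degradation
P = 45.05 * 0.349 * 1361.0 * 0.926
P = 19814.7836 W

19814.7836 W


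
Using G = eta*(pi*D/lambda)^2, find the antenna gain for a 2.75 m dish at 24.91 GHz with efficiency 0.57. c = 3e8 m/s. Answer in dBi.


lambda = c/f = 3e8 / 2.491e+10 = 0.01204336 m
G = eta*(pi*D/lambda)^2 = 0.57*(pi*2.75/0.01204336)^2
G = 293322.2005 (linear)
G = 10*log10(293322.2005) = 54.6734 dBi

54.6734 dBi


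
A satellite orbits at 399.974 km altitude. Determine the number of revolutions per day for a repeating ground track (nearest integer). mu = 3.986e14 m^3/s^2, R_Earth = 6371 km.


r = 6.770974e+06 m
T = 2*pi*sqrt(r^3/mu) = 5544.8262 s = 92.4138 min
revs/day = 1440 / 92.4138 = 15.5821
Rounded: 16 revolutions per day

16 revolutions per day


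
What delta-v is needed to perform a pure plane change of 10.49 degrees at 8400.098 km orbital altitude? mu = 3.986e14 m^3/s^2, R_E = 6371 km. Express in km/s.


r = 14771.0980 km = 1.4771098e+07 m
V = sqrt(mu/r) = 5194.7214 m/s
di = 10.49 deg = 0.183085 rad
dV = 2*V*sin(di/2) = 2*5194.7214*sin(0.09154252)
dV = 949.7480 m/s = 0.949748 km/s

0.9497 km/s


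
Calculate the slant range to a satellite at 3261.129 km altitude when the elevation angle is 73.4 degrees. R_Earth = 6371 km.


h = 3261.129 km, el = 73.4 deg
d = -R_E*sin(el) + sqrt((R_E*sin(el))^2 + 2*R_E*h + h^2)
d = -6371.0000*sin(1.2811) + sqrt((6371.0000*0.9583226)^2 + 2*6371.0000*3261.129 + 3261.129^2)
d = 3353.1246 km

3353.1246 km


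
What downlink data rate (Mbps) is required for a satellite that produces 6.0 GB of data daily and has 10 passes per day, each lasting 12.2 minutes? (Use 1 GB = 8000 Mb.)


total contact time = 10 * 12.2 * 60 = 7320.0000 s
data = 6.0 GB = 48000.0000 Mb
rate = 48000.0000 / 7320.0000 = 6.5574 Mbps

6.5574 Mbps


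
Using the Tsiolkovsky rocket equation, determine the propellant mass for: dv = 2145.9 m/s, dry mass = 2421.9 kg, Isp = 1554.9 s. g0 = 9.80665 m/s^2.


ve = Isp * g0 = 1554.9 * 9.80665 = 15248.360085 m/s
mass ratio = exp(dv/ve) = exp(2145.9/15248.360085) = 1.15111368
m_prop = m_dry * (mr - 1) = 2421.9 * (1.15111368 - 1)
m_prop = 365.9822 kg

365.9822 kg


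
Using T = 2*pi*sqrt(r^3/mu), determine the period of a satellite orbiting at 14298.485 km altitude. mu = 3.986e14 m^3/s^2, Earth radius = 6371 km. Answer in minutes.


r = 20669.4850 km = 2.0669485e+07 m
T = 2*pi*sqrt(r^3/mu) = 2*pi*sqrt(8.8305747e+21 / 3.986e14)
T = 29573.7029 s = 492.8950 min

492.8950 minutes


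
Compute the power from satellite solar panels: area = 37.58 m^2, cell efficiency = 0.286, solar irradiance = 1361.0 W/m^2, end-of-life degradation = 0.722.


P = area * eta * S * degradation
P = 37.58 * 0.286 * 1361.0 * 0.722
P = 10561.3183 W

10561.3183 W


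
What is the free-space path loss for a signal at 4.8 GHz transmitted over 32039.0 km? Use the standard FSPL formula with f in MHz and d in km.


f = 4.8 GHz = 4800.0000 MHz
d = 32039.0 km
FSPL = 32.44 + 20*log10(4800.0000) + 20*log10(32039.0)
FSPL = 32.44 + 73.6248 + 90.1136
FSPL = 196.1784 dB

196.1784 dB


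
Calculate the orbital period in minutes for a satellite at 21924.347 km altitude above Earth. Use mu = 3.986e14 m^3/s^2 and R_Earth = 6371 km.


r = 28295.3470 km = 2.8295347e+07 m
T = 2*pi*sqrt(r^3/mu) = 2*pi*sqrt(2.2654009e+22 / 3.986e14)
T = 47367.8592 s = 789.4643 min

789.4643 minutes


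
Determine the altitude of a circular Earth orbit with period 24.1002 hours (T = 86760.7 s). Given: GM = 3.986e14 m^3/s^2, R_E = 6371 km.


T = 86760.7 s
r = (mu*T^2/(4*pi^2))^(1/3) = (3.986e14 * 86760.7^2 / (4*pi^2))^(1/3)
r = 4.2358563e+07 m = 42358.5629 km
alt = r - R_E = 42358.5629 - 6371 = 35987.5629 km

35987.5629 km


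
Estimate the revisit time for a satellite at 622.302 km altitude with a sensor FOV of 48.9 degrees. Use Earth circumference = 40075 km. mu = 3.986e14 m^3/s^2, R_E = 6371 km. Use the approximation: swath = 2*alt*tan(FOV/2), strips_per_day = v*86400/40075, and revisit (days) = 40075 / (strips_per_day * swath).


swath = 2*622.302*tan(0.426733) = 565.8875 km
v = sqrt(mu/r) = 7549.6619 m/s = 7.5497 km/s
strips/day = v*86400/40075 = 7.5497*86400/40075 = 16.2768
coverage/day = strips * swath = 16.2768 * 565.8875 = 9210.8106 km
revisit = 40075 / 9210.8106 = 4.3509 days

4.3509 days


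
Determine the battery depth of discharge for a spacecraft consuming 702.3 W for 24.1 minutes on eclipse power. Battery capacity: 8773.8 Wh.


E_used = P * t / 60 = 702.3 * 24.1 / 60 = 282.0905 Wh
DOD = E_used / E_total * 100 = 282.0905 / 8773.8 * 100
DOD = 3.2151 %

3.2151 %


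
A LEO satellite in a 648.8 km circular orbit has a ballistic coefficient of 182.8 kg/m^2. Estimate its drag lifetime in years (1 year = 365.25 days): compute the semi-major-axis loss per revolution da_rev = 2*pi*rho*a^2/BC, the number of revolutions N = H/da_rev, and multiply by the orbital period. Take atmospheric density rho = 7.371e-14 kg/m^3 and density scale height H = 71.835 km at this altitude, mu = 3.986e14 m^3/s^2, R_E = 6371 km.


a = R_E + alt = 7019.8000 km = 7.0198e+06 m
da_rev = 2*pi*rho*a^2/BC = 2*pi*7.371e-14*(7.0198e+06)^2/182.8 = 0.124847418 m per revolution
N = H/da_rev = 71835.0000 m / 0.124847418 m = 575382.3427 revolutions
P = 2*pi*sqrt(a^3/mu) = 5853.2669 s
lifetime = N*P = 575382.3427 * 5853.2669 = 3.3678664e+09 s = 38979.9356 days
years = 38979.9356 / 365.25 = 106.7212 years

106.7212 years


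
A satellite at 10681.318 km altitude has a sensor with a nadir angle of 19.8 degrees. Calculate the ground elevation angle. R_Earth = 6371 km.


r = R_E + alt = 17052.3180 km
Law of sines in the satellite / Earth-center / ground-point triangle:
  sin(nadir)/R_E = sin(90 + el)/r  =>  cos(el) = (r/R_E)*sin(nadir)
cos(el) = (17052.3180 / 6371.0000) * sin(19.8 deg) = 0.9066499
el = arccos(0.9066499) = 24.9536 deg
(Earth-central angle = 90 - nadir - el = 45.2464 deg)

24.9536 degrees


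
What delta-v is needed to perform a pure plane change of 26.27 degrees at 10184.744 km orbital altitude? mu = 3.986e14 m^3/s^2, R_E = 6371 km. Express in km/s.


r = 16555.7440 km = 1.6555744e+07 m
V = sqrt(mu/r) = 4906.7541 m/s
di = 26.27 deg = 0.458498 rad
dV = 2*V*sin(di/2) = 2*4906.7541*sin(0.229249)
dV = 2230.0828 m/s = 2.2301 km/s

2.2301 km/s


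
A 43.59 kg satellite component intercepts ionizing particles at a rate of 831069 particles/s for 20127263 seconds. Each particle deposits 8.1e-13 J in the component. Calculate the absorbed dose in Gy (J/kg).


Total energy deposited = rate * time * E_per
  = 831069 * 20127263 * 8.1e-13 = 13.5490 J
Dose = E_total / mass = 13.5490 / 43.59
Dose = 0.3108279 Gy

0.3108 Gy


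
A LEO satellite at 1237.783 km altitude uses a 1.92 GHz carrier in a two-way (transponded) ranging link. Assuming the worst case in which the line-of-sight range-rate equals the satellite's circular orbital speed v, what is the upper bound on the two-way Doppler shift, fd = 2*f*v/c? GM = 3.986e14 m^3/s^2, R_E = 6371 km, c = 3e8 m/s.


r = 7.608783e+06 m
v = sqrt(mu/r) = 7237.8745 m/s (worst-case radial velocity)
f = 1.92 GHz = 1.92e+09 Hz
fd = 2*f*v/c = 2*1.92e+09*7237.8745/3.0e+08
fd = 92644.7935 Hz

92644.7935 Hz


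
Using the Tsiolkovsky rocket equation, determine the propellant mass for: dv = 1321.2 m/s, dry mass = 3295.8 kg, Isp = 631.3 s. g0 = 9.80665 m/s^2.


ve = Isp * g0 = 631.3 * 9.80665 = 6190.938145 m/s
mass ratio = exp(dv/ve) = exp(1321.2/6190.938145) = 1.23789046
m_prop = m_dry * (mr - 1) = 3295.8 * (1.23789046 - 1)
m_prop = 784.0394 kg

784.0394 kg


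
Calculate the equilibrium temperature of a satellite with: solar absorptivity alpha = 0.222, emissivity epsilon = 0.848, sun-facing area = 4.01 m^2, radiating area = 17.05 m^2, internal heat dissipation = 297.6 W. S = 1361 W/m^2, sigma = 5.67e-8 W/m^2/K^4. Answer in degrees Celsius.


Numerator = alpha*S*A_sun + Q_int = 0.222*1361*4.01 + 297.6 = 1509.1894 W
Denominator = eps*sigma*A_rad = 0.848*5.67e-8*17.05 = 8.1979128e-07 W/K^4
T^4 = 1.8409435e+09 K^4
T = 207.1382 K = -66.0118 C

-66.0118 degrees Celsius


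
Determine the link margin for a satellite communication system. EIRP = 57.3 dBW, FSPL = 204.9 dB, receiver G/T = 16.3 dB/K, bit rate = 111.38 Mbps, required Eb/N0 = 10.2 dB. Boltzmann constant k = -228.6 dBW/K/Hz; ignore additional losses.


C/N0 = EIRP - FSPL + G/T - k = 57.3 - 204.9 + 16.3 - (-228.6)
C/N0 = 97.3000 dB-Hz
R_b = 111.38 Mbps = 1.1138e+08 bps -> 10*log10(R_b) = 80.4681 dB-Hz
Eb/N0 = C/N0 - 10*log10(R_b) = 97.3000 - 80.4681 = 16.8319 dB
Margin = Eb/N0 - Eb/N0_req = 16.8319 - 10.2 = 6.6319 dB (link closes)

6.6319 dB


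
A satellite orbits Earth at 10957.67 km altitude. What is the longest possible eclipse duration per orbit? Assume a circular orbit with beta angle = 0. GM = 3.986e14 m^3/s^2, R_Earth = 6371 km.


r = 17328.6700 km
T = 378.3623 min
Eclipse fraction = arcsin(R_E/r)/pi = arcsin(6371.0000/17328.6700)/pi
= arcsin(0.3676566)/pi = 0.1198398
Eclipse duration = 0.1198398 * 378.3623 = 45.3429 min

45.3429 minutes


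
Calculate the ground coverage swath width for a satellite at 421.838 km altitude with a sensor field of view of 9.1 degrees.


FOV = 9.1 deg = 0.158825 rad
swath = 2 * alt * tan(FOV/2) = 2 * 421.838 * tan(0.07941248)
swath = 2 * 421.838 * 0.07957984
swath = 67.1396 km

67.1396 km


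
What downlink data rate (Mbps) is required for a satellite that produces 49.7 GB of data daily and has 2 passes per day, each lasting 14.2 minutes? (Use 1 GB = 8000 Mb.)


total contact time = 2 * 14.2 * 60 = 1704.0000 s
data = 49.7 GB = 397600.0000 Mb
rate = 397600.0000 / 1704.0000 = 233.3333 Mbps

233.3333 Mbps


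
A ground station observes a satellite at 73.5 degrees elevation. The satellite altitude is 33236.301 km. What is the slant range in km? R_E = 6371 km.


h = 33236.301 km, el = 73.5 deg
d = -R_E*sin(el) + sqrt((R_E*sin(el))^2 + 2*R_E*h + h^2)
d = -6371.0000*sin(1.2828) + sqrt((6371.0000*0.9588197)^2 + 2*6371.0000*33236.301 + 33236.301^2)
d = 33457.3062 km

33457.3062 km


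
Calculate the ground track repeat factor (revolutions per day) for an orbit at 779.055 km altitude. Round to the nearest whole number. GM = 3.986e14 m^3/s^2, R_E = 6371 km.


r = 7.150055e+06 m
T = 2*pi*sqrt(r^3/mu) = 6016.9347 s = 100.2822 min
revs/day = 1440 / 100.2822 = 14.3595
Rounded: 14 revolutions per day

14 revolutions per day


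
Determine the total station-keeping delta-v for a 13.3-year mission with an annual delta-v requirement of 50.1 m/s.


dV = rate * years = 50.1 * 13.3
dV = 666.3300 m/s

666.3300 m/s


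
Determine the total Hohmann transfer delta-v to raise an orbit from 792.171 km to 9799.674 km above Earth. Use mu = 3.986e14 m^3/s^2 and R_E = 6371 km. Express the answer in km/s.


r1 = 7163.1710 km = 7.163171e+06 m
r2 = 16170.6740 km = 1.6170674e+07 m
dv1 = sqrt(mu/r1)*(sqrt(2*r2/(r1+r2)) - 1) = 1322.5634 m/s
dv2 = sqrt(mu/r2)*(1 - sqrt(2*r1/(r1+r2))) = 1074.5682 m/s
total dv = |dv1| + |dv2| = 1322.5634 + 1074.5682 = 2397.1316 m/s = 2.3971 km/s

2.3971 km/s


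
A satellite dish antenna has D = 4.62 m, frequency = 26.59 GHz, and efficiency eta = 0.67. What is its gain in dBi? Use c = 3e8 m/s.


lambda = c/f = 3e8 / 2.659e+10 = 0.01128244 m
G = eta*(pi*D/lambda)^2 = 0.67*(pi*4.62/0.01128244)^2
G = 1.1087986e+06 (linear)
G = 10*log10(1.1087986e+06) = 60.4485 dBi

60.4485 dBi


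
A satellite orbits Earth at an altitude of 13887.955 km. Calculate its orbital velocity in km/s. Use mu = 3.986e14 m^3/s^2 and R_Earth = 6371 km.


r = R_E + alt = 6371.0 + 13887.955 = 20258.9550 km = 2.0258955e+07 m
v = sqrt(mu/r) = sqrt(3.986e14 / 2.0258955e+07) = 4435.6792 m/s = 4.4357 km/s

4.4357 km/s


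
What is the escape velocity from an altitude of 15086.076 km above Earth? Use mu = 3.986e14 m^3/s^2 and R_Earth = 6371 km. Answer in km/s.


r = 6371.0 + 15086.076 = 21457.0760 km = 2.1457076e+07 m
v_esc = sqrt(2*mu/r) = sqrt(2*3.986e14 / 2.1457076e+07)
v_esc = 6095.3462 m/s = 6.0953 km/s

6.0953 km/s


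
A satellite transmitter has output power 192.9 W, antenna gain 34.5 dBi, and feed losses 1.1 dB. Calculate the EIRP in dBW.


Pt = 192.9 W = 22.8533 dBW
EIRP = Pt_dBW + Gt - losses = 22.8533 + 34.5 - 1.1 = 56.2533 dBW

56.2533 dBW


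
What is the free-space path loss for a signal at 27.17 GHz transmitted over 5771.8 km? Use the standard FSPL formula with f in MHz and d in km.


f = 27.17 GHz = 27170.0000 MHz
d = 5771.8 km
FSPL = 32.44 + 20*log10(27170.0000) + 20*log10(5771.8)
FSPL = 32.44 + 88.6818 + 75.2262
FSPL = 196.3480 dB

196.3480 dB


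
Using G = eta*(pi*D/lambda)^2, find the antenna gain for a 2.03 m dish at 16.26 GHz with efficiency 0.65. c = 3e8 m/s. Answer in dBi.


lambda = c/f = 3e8 / 1.626e+10 = 0.01845018 m
G = eta*(pi*D/lambda)^2 = 0.65*(pi*2.03/0.01845018)^2
G = 77661.1381 (linear)
G = 10*log10(77661.1381) = 48.9020 dBi

48.9020 dBi


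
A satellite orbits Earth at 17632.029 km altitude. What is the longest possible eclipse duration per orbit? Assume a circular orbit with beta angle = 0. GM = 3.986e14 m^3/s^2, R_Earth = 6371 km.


r = 24003.0290 km
T = 616.8209 min
Eclipse fraction = arcsin(R_E/r)/pi = arcsin(6371.0000/24003.0290)/pi
= arcsin(0.2654248)/pi = 0.08551221
Eclipse duration = 0.08551221 * 616.8209 = 52.7457 min

52.7457 minutes


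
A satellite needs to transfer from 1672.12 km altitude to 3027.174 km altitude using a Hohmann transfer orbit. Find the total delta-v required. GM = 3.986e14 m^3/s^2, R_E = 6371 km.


r1 = 8043.1200 km = 8.04312e+06 m
r2 = 9398.1740 km = 9.398174e+06 m
dv1 = sqrt(mu/r1)*(sqrt(2*r2/(r1+r2)) - 1) = 268.3519 m/s
dv2 = sqrt(mu/r2)*(1 - sqrt(2*r1/(r1+r2))) = 258.0995 m/s
total dv = |dv1| + |dv2| = 268.3519 + 258.0995 = 526.4513 m/s = 0.5264513 km/s

0.5265 km/s


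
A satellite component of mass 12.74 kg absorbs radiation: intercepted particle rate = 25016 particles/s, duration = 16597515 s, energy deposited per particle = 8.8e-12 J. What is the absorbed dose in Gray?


Total energy deposited = rate * time * E_per
  = 25016 * 16597515 * 8.8e-12 = 3.6538 J
Dose = E_total / mass = 3.6538 / 12.74
Dose = 0.2867967 Gy

0.2868 Gy


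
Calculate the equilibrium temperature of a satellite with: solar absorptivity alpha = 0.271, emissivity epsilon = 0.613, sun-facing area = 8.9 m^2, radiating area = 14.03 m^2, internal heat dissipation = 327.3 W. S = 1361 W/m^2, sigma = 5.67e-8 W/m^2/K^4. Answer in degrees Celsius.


Numerator = alpha*S*A_sun + Q_int = 0.271*1361*8.9 + 327.3 = 3609.8959 W
Denominator = eps*sigma*A_rad = 0.613*5.67e-8*14.03 = 4.8764211e-07 W/K^4
T^4 = 7.4027567e+09 K^4
T = 293.3245 K = 20.1745 C

20.1745 degrees Celsius


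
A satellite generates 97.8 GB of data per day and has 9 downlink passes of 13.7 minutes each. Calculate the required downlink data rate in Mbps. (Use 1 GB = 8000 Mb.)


total contact time = 9 * 13.7 * 60 = 7398.0000 s
data = 97.8 GB = 782400.0000 Mb
rate = 782400.0000 / 7398.0000 = 105.7583 Mbps

105.7583 Mbps


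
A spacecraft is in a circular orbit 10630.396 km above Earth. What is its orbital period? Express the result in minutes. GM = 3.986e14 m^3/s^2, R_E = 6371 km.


r = 17001.3960 km = 1.7001396e+07 m
T = 2*pi*sqrt(r^3/mu) = 2*pi*sqrt(4.9142104e+21 / 3.986e14)
T = 22061.6554 s = 367.6943 min

367.6943 minutes


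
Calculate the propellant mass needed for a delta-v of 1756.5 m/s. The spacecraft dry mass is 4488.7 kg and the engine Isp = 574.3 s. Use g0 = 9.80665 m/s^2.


ve = Isp * g0 = 574.3 * 9.80665 = 5631.959095 m/s
mass ratio = exp(dv/ve) = exp(1756.5/5631.959095) = 1.36599188
m_prop = m_dry * (mr - 1) = 4488.7 * (1.36599188 - 1)
m_prop = 1642.8277 kg

1642.8277 kg


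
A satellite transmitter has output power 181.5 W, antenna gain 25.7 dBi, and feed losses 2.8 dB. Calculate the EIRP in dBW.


Pt = 181.5 W = 22.5888 dBW
EIRP = Pt_dBW + Gt - losses = 22.5888 + 25.7 - 2.8 = 45.4888 dBW

45.4888 dBW


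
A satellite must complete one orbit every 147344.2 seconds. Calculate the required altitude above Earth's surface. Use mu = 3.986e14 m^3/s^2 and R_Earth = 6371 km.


T = 147344.2 s
r = (mu*T^2/(4*pi^2))^(1/3) = (3.986e14 * 147344.2^2 / (4*pi^2))^(1/3)
r = 6.0294988e+07 m = 60294.9884 km
alt = r - R_E = 60294.9884 - 6371 = 53923.9884 km

53923.9884 km


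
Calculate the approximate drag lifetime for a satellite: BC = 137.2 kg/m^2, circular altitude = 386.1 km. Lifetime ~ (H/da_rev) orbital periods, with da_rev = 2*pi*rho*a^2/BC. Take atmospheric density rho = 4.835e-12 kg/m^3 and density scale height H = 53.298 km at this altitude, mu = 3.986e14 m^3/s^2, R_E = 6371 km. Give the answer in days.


a = R_E + alt = 6757.1000 km = 6.7571e+06 m
da_rev = 2*pi*rho*a^2/BC = 2*pi*4.835e-12*(6.7571e+06)^2/137.2 = 10.109808 m per revolution
N = H/da_rev = 53298.0000 m / 10.109808 m = 5271.9100 revolutions
P = 2*pi*sqrt(a^3/mu) = 5527.7926 s
lifetime = N*P = 5271.9100 * 5527.7926 = 2.9142025e+07 s = 337.2920 days

337.2920 days


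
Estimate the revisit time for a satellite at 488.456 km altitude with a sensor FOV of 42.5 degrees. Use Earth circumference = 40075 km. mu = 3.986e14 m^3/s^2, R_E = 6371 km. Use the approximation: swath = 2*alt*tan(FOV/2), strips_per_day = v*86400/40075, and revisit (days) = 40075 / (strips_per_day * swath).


swath = 2*488.456*tan(0.3708825) = 379.9003 km
v = sqrt(mu/r) = 7622.9630 m/s = 7.6230 km/s
strips/day = v*86400/40075 = 7.6230*86400/40075 = 16.4348
coverage/day = strips * swath = 16.4348 * 379.9003 = 6243.5797 km
revisit = 40075 / 6243.5797 = 6.4186 days

6.4186 days


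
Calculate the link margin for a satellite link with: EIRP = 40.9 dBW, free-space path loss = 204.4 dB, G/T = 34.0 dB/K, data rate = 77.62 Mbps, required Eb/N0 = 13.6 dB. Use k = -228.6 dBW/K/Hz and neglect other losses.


C/N0 = EIRP - FSPL + G/T - k = 40.9 - 204.4 + 34.0 - (-228.6)
C/N0 = 99.1000 dB-Hz
R_b = 77.62 Mbps = 7.762e+07 bps -> 10*log10(R_b) = 78.8997 dB-Hz
Eb/N0 = C/N0 - 10*log10(R_b) = 99.1000 - 78.8997 = 20.2003 dB
Margin = Eb/N0 - Eb/N0_req = 20.2003 - 13.6 = 6.6003 dB (link closes)

6.6003 dB


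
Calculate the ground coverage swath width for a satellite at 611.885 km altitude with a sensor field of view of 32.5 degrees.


FOV = 32.5 deg = 0.567232 rad
swath = 2 * alt * tan(FOV/2) = 2 * 611.885 * tan(0.283616)
swath = 2 * 611.885 * 0.2914734
swath = 356.6964 km

356.6964 km


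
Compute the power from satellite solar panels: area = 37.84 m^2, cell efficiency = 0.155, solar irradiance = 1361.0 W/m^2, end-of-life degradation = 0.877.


P = area * eta * S * degradation
P = 37.84 * 0.155 * 1361.0 * 0.877
P = 7000.6851 W

7000.6851 W


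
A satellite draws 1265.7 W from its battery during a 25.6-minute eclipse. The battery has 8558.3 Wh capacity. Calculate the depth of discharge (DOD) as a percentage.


E_used = P * t / 60 = 1265.7 * 25.6 / 60 = 540.0320 Wh
DOD = E_used / E_total * 100 = 540.0320 / 8558.3 * 100
DOD = 6.3100 %

6.3100 %


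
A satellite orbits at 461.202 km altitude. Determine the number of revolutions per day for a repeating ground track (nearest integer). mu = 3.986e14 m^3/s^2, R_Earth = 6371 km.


r = 6.832202e+06 m
T = 2*pi*sqrt(r^3/mu) = 5620.2064 s = 93.6701 min
revs/day = 1440 / 93.6701 = 15.3731
Rounded: 15 revolutions per day

15 revolutions per day


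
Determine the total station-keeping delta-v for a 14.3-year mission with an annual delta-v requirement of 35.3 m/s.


dV = rate * years = 35.3 * 14.3
dV = 504.7900 m/s

504.7900 m/s


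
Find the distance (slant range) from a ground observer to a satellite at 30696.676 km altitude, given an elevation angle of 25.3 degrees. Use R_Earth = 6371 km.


h = 30696.676 km, el = 25.3 deg
d = -R_E*sin(el) + sqrt((R_E*sin(el))^2 + 2*R_E*h + h^2)
d = -6371.0000*sin(0.4415683) + sqrt((6371.0000*0.4273579)^2 + 2*6371.0000*30696.676 + 30696.676^2)
d = 33894.7312 km

33894.7312 km


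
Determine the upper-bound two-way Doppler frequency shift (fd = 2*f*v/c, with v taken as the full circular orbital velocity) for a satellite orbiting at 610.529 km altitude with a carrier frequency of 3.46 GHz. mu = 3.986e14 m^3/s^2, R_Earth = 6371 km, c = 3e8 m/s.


r = 6.981529e+06 m
v = sqrt(mu/r) = 7556.0248 m/s (worst-case radial velocity)
f = 3.46 GHz = 3.46e+09 Hz
fd = 2*f*v/c = 2*3.46e+09*7556.0248/3.0e+08
fd = 174292.3051 Hz

174292.3051 Hz


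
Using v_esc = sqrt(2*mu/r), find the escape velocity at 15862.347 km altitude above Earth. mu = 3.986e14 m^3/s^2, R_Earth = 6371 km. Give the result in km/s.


r = 6371.0 + 15862.347 = 22233.3470 km = 2.2233347e+07 m
v_esc = sqrt(2*mu/r) = sqrt(2*3.986e14 / 2.2233347e+07)
v_esc = 5987.9921 m/s = 5.9880 km/s

5.9880 km/s


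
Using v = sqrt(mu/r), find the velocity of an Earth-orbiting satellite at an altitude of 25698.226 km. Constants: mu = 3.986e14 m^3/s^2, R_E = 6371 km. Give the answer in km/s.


r = R_E + alt = 6371.0 + 25698.226 = 32069.2260 km = 3.2069226e+07 m
v = sqrt(mu/r) = sqrt(3.986e14 / 3.2069226e+07) = 3525.5299 m/s = 3.5255 km/s

3.5255 km/s


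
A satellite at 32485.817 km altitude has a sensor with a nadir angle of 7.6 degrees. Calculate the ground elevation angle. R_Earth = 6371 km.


r = R_E + alt = 38856.8170 km
Law of sines in the satellite / Earth-center / ground-point triangle:
  sin(nadir)/R_E = sin(90 + el)/r  =>  cos(el) = (r/R_E)*sin(nadir)
cos(el) = (38856.8170 / 6371.0000) * sin(7.6 deg) = 0.8066336
el = arccos(0.8066336) = 36.2317 deg
(Earth-central angle = 90 - nadir - el = 46.1683 deg)

36.2317 degrees


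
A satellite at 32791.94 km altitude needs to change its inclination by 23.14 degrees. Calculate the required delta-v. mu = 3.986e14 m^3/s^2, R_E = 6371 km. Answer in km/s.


r = 39162.9400 km = 3.916294e+07 m
V = sqrt(mu/r) = 3190.2962 m/s
di = 23.14 deg = 0.4038692 rad
dV = 2*V*sin(di/2) = 2*3190.2962*sin(0.2019346)
dV = 1279.7234 m/s = 1.2797 km/s

1.2797 km/s


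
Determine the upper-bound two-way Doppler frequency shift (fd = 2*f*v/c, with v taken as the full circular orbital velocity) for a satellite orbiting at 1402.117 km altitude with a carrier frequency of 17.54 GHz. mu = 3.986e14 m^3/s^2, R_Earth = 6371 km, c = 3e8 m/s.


r = 7.773117e+06 m
v = sqrt(mu/r) = 7160.9567 m/s (worst-case radial velocity)
f = 17.54 GHz = 1.754e+10 Hz
fd = 2*f*v/c = 2*1.754e+10*7160.9567/3.0e+08
fd = 837354.5313 Hz

837354.5313 Hz


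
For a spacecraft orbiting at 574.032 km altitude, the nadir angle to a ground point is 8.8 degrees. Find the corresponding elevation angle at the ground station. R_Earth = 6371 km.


r = R_E + alt = 6945.0320 km
Law of sines in the satellite / Earth-center / ground-point triangle:
  sin(nadir)/R_E = sin(90 + el)/r  =>  cos(el) = (r/R_E)*sin(nadir)
cos(el) = (6945.0320 / 6371.0000) * sin(8.8 deg) = 0.16677
el = arccos(0.16677) = 80.3999 deg
(Earth-central angle = 90 - nadir - el = 0.8000715 deg)

80.3999 degrees


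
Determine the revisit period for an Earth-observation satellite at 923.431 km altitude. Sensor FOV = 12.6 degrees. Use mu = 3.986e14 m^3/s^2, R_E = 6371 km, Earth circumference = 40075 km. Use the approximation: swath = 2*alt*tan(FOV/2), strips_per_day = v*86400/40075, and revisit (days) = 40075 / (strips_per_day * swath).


swath = 2*923.431*tan(0.1099557) = 203.8955 km
v = sqrt(mu/r) = 7392.1869 m/s = 7.3922 km/s
strips/day = v*86400/40075 = 7.3922*86400/40075 = 15.9372
coverage/day = strips * swath = 15.9372 * 203.8955 = 3249.5312 km
revisit = 40075 / 3249.5312 = 12.3325 days

12.3325 days


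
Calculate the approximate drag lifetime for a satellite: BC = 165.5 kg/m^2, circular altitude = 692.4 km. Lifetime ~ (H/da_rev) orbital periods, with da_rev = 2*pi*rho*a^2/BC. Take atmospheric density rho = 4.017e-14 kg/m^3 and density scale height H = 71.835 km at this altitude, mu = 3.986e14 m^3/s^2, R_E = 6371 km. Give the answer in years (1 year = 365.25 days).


a = R_E + alt = 7063.4000 km = 7.0634e+06 m
da_rev = 2*pi*rho*a^2/BC = 2*pi*4.017e-14*(7.0634e+06)^2/165.5 = 0.0760871477 m per revolution
N = H/da_rev = 71835.0000 m / 0.0760871477 m = 944114.7704 revolutions
P = 2*pi*sqrt(a^3/mu) = 5907.8835 s
lifetime = N*P = 944114.7704 * 5907.8835 = 5.5777201e+09 s = 64556.9453 days
years = 64556.9453 / 365.25 = 176.7473 years

176.7473 years


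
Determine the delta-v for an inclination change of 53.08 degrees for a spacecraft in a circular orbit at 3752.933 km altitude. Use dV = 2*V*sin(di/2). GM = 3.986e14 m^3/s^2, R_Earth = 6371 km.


r = 10123.9330 km = 1.0123933e+07 m
V = sqrt(mu/r) = 6274.7152 m/s
di = 53.08 deg = 0.9264208 rad
dV = 2*V*sin(di/2) = 2*6274.7152*sin(0.4632104)
dV = 5607.3677 m/s = 5.6074 km/s

5.6074 km/s


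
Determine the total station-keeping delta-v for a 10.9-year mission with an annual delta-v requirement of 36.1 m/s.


dV = rate * years = 36.1 * 10.9
dV = 393.4900 m/s

393.4900 m/s


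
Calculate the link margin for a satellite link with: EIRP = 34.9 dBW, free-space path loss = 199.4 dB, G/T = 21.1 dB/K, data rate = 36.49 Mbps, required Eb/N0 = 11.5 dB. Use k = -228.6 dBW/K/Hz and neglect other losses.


C/N0 = EIRP - FSPL + G/T - k = 34.9 - 199.4 + 21.1 - (-228.6)
C/N0 = 85.2000 dB-Hz
R_b = 36.49 Mbps = 3.649e+07 bps -> 10*log10(R_b) = 75.6217 dB-Hz
Eb/N0 = C/N0 - 10*log10(R_b) = 85.2000 - 75.6217 = 9.5783 dB
Margin = Eb/N0 - Eb/N0_req = 9.5783 - 11.5 = -1.9217 dB (negative margin: link does not close)

-1.9217 dB


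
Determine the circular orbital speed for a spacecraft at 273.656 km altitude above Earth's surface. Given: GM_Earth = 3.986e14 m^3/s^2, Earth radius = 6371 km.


r = R_E + alt = 6371.0 + 273.656 = 6644.6560 km = 6.644656e+06 m
v = sqrt(mu/r) = sqrt(3.986e14 / 6.644656e+06) = 7745.1957 m/s = 7.7452 km/s

7.7452 km/s


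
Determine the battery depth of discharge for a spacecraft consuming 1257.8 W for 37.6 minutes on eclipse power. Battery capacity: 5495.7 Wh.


E_used = P * t / 60 = 1257.8 * 37.6 / 60 = 788.2213 Wh
DOD = E_used / E_total * 100 = 788.2213 / 5495.7 * 100
DOD = 14.3425 %

14.3425 %


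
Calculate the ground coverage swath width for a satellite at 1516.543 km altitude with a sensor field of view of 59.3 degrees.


FOV = 59.3 deg = 1.0350 rad
swath = 2 * alt * tan(FOV/2) = 2 * 1516.543 * tan(0.5174901)
swath = 2 * 1516.543 * 0.5692339
swath = 1726.5354 km

1726.5354 km


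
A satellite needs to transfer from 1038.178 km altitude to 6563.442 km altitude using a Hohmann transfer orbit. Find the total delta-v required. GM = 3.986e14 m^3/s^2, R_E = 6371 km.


r1 = 7409.1780 km = 7.409178e+06 m
r2 = 12934.4420 km = 1.2934442e+07 m
dv1 = sqrt(mu/r1)*(sqrt(2*r2/(r1+r2)) - 1) = 936.2849 m/s
dv2 = sqrt(mu/r2)*(1 - sqrt(2*r1/(r1+r2))) = 813.4580 m/s
total dv = |dv1| + |dv2| = 936.2849 + 813.4580 = 1749.7429 m/s = 1.7497 km/s

1.7497 km/s


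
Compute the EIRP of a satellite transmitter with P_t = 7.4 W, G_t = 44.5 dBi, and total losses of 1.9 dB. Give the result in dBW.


Pt = 7.4 W = 8.6923 dBW
EIRP = Pt_dBW + Gt - losses = 8.6923 + 44.5 - 1.9 = 51.2923 dBW

51.2923 dBW


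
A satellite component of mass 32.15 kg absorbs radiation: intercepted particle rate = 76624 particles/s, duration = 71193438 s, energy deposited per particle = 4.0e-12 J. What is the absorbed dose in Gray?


Total energy deposited = rate * time * E_per
  = 76624 * 71193438 * 4.0e-12 = 21.8205 J
Dose = E_total / mass = 21.8205 / 32.15
Dose = 0.6787093 Gy

0.6787 Gy


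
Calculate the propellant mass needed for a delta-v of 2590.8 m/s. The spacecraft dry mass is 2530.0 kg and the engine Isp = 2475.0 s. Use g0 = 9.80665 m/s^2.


ve = Isp * g0 = 2475.0 * 9.80665 = 24271.458750 m/s
mass ratio = exp(dv/ve) = exp(2590.8/24271.458750) = 1.11264789
m_prop = m_dry * (mr - 1) = 2530.0 * (1.11264789 - 1)
m_prop = 284.9992 kg

284.9992 kg


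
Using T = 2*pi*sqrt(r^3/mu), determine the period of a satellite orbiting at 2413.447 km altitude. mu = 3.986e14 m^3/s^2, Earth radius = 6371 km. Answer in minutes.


r = 8784.4470 km = 8.784447e+06 m
T = 2*pi*sqrt(r^3/mu) = 2*pi*sqrt(6.7786511e+20 / 3.986e14)
T = 8193.7529 s = 136.5625 min

136.5625 minutes


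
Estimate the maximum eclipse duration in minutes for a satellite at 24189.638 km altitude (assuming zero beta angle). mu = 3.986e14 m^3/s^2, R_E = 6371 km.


r = 30560.6380 km
T = 886.1426 min
Eclipse fraction = arcsin(R_E/r)/pi = arcsin(6371.0000/30560.6380)/pi
= arcsin(0.2084708)/pi = 0.06684862
Eclipse duration = 0.06684862 * 886.1426 = 59.2374 min

59.2374 minutes
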